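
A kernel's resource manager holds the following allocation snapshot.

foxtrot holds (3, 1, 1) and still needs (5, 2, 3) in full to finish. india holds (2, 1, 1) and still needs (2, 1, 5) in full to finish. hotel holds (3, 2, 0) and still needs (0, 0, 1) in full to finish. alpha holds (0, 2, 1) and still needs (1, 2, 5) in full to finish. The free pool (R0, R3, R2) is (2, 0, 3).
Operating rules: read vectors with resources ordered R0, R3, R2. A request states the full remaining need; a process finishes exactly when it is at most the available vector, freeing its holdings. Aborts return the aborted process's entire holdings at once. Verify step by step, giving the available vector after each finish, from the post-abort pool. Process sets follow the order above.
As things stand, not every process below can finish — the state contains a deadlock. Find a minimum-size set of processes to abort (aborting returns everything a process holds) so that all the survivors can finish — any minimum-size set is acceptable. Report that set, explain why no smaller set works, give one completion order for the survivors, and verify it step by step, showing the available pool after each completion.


Minimum abort set: alpha.
Key observation: no ordering could ever have run india before the abort of alpha; with (0, 2, 1) back in the pool it fits at step 3.
No smaller set exists: with zero aborts the deadlock remains.
Survivors finish in the order: hotel, foxtrot, india. Step-by-step check (pool after the aborts first):
  pool = (2, 2, 4)
  hotel needs (0, 0, 1) <= (2, 2, 4) -> finishes; pool += (3, 2, 0) = (5, 4, 4)
  foxtrot needs (5, 2, 3) <= (5, 4, 4) -> finishes; pool += (3, 1, 1) = (8, 5, 5)
  india needs (2, 1, 5) <= (8, 5, 5) -> finishes; pool += (2, 1, 1) = (10, 6, 6)


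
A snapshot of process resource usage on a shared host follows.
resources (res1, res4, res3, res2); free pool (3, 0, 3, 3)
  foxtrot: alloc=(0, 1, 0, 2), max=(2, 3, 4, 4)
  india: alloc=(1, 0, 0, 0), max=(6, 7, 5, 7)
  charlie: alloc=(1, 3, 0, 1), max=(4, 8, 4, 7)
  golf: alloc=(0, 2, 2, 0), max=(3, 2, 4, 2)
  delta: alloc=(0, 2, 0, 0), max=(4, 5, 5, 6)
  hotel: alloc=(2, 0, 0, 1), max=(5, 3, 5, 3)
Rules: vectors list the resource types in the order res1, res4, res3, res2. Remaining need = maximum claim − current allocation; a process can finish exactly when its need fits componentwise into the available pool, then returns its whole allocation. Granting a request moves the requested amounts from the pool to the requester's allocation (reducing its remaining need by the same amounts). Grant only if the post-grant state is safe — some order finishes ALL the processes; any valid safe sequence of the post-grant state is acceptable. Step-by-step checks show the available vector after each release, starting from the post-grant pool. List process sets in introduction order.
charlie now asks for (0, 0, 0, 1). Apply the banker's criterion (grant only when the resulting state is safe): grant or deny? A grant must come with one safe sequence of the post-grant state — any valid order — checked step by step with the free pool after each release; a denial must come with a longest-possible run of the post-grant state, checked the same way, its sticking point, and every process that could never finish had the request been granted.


DENY. Granting would leave the state unsafe.
Key observation: after golf, foxtrot, hotel the pool peaks at (5, 3, 5, 5), and each blocked process is short somewhere: india on res4, res2; charlie on res4; delta on res2.
After a pretend grant, a maximal execution: golf, foxtrot, hotel — then nothing else fits. Verifying each step:
  pool = (3, 0, 3, 2)
  golf: need (3, 0, 2, 2) fits (3, 0, 3, 2); releases (0, 2, 2, 0), pool now (3, 2, 5, 2)
  foxtrot: need (2, 2, 4, 2) fits (3, 2, 5, 2); releases (0, 1, 0, 2), pool now (3, 3, 5, 4)
  hotel: need (3, 3, 5, 2) fits (3, 3, 5, 4); releases (2, 0, 0, 1), pool now (5, 3, 5, 5)
  india cannot run: need (5, 7, 5, 7) vs free (5, 3, 5, 5) (insufficient res4 and res2)
  charlie cannot run: need (3, 5, 4, 5) vs free (5, 3, 5, 5) (insufficient res4)
  delta cannot run: need (4, 3, 5, 6) vs free (5, 3, 5, 5) (insufficient res2)
Post-grant, the permanently blocked set is india, charlie and delta.


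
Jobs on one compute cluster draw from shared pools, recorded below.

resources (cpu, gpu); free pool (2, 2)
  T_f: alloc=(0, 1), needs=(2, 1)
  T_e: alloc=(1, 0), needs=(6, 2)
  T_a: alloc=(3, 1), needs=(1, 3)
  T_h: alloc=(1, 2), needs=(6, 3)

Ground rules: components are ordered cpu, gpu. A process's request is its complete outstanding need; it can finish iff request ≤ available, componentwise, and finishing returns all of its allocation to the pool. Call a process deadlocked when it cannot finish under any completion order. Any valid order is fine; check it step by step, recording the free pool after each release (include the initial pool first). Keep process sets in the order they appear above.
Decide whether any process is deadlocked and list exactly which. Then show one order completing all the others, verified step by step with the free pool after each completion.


The deadlocked set is T_e and T_h.
Key observation: the wall is cpu: completing T_f, T_a brings the pool only to (5, 4), and all the rest need more.
The rest can finish in the order T_f, T_a. Check, step by step:
  pool = (2, 2)
  run T_f (needs (2, 1), free (2, 2)); after release of (0, 1) the pool is (2, 3)
  run T_a (needs (1, 3), free (2, 3)); after release of (3, 1) the pool is (5, 4)
The stuck group stays short no matter what:
  T_e still needs (6, 2) but only (5, 4) is free — short on cpu
  T_h still needs (6, 3) but only (5, 4) is free — short on cpu


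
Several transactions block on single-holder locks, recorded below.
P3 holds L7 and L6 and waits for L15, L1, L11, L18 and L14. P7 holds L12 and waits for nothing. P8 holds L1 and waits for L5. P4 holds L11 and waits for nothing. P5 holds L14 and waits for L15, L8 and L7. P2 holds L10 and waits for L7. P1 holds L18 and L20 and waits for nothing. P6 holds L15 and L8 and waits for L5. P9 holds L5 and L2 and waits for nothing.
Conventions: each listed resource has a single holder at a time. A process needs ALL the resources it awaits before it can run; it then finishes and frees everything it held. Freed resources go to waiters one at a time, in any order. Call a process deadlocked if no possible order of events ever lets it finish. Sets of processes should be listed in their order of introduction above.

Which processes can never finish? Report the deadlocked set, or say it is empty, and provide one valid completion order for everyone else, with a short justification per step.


Deadlocked set: P3, P5 and P2.
Key observation: the knot is the closed ring of waits P3 -> P5 -> P3; P2 waits into the deadlock from upstream.
One completion order for the rest: P1, P7, P9, P4, P8, P6.
Verifying each step:
  P1 waits on nothing -> runs at once and releases L18 and L20
  P7 waits on nothing -> runs at once and releases L12
  P9 waits on nothing -> runs at once and releases L5 and L2
  P4 waits on nothing -> runs at once and releases L11
  P8 waits on L5 — all released -> runs and releases L1
  P6 waits on L5 — all released -> runs and releases L15 and L8


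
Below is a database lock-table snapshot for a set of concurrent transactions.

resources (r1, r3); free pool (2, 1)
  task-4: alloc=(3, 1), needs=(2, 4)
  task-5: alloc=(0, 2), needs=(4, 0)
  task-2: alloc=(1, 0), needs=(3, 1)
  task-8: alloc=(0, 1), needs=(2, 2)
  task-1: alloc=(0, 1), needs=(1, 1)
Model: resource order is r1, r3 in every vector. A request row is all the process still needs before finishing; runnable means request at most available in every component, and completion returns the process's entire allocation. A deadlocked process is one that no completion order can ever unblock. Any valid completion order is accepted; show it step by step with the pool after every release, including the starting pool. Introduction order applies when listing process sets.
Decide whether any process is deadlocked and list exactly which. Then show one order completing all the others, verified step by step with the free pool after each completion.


The deadlocked set is task-4, task-5 and task-2.
Key observation: after task-1, task-8 the pool peaks at (2, 3), and each blocked process is short somewhere: task-4 on r3; task-5 on r1; task-2 on r1.
A valid finishing order for the others: task-1, task-8. Step-by-step check:
  pool = (2, 1)
  task-1: need (1, 1) fits (2, 1); releases (0, 1), pool now (2, 2)
  task-8: need (2, 2) fits (2, 2); releases (0, 1), pool now (2, 3)
The stuck group stays short no matter what:
  task-4 still needs (2, 4) but only (2, 3) is free — short on r3
  task-5 still needs (4, 0) but only (2, 3) is free — short on r1
  task-2 still needs (3, 1) but only (2, 3) is free — short on r1


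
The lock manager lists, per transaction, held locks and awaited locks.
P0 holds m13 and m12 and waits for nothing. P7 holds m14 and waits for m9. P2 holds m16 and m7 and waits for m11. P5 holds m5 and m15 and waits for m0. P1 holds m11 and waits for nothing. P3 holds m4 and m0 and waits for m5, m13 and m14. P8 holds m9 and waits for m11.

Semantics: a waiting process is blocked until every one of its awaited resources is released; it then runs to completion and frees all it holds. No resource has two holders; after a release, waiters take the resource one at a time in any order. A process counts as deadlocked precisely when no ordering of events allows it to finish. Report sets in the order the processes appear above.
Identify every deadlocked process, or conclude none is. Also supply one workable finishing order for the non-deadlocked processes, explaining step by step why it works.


The deadlocked set is P5 and P3.
Key observation: the loop P5 -> P3 -> P5 blocks itself forever; no other process is dragged down with it.
One completion order for the rest: P0, P1, P8, P7, P2.
Walking it through:
  P0: no waits; runs immediately, freeing m13 and m12
  P1: no waits; runs immediately, freeing m11
  run P8 (all its waits — m11 — are resolved); releases m9
  run P7 (all its waits — m9 — are resolved); releases m14
  run P2 (all its waits — m11 — are resolved); releases m16 and m7


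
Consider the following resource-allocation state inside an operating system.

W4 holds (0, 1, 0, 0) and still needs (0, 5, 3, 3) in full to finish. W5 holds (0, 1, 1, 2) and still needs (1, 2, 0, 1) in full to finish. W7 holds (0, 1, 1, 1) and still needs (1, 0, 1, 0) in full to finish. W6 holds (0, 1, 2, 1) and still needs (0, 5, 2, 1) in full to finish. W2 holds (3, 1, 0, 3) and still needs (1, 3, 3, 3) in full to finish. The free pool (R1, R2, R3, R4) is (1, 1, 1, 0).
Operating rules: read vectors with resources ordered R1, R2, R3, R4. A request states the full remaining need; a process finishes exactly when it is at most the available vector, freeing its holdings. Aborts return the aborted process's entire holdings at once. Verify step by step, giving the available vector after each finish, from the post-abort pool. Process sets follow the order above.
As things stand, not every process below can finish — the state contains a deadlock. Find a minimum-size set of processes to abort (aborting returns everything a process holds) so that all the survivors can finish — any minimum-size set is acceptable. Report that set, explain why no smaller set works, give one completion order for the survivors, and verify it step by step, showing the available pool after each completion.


The answer: abort W4.
Key observation: W6 was stuck for good until W4 gave back (0, 1, 0, 0); in the order shown it finishes at step 4.
Minimality: the empty abort set fails — the state is deadlocked as it stands.
The survivors complete as W7, W5, W2, W6. Check, step by step (starting from the post-abort pool):
  pool = (1, 2, 1, 0)
  W7 needs (1, 0, 1, 0) <= (1, 2, 1, 0) -> finishes; pool += (0, 1, 1, 1) = (1, 3, 2, 1)
  W5 needs (1, 2, 0, 1) <= (1, 3, 2, 1) -> finishes; pool += (0, 1, 1, 2) = (1, 4, 3, 3)
  W2 needs (1, 3, 3, 3) <= (1, 4, 3, 3) -> finishes; pool += (3, 1, 0, 3) = (4, 5, 3, 6)
  W6 needs (0, 5, 2, 1) <= (4, 5, 3, 6) -> finishes; pool += (0, 1, 2, 1) = (4, 6, 5, 7)


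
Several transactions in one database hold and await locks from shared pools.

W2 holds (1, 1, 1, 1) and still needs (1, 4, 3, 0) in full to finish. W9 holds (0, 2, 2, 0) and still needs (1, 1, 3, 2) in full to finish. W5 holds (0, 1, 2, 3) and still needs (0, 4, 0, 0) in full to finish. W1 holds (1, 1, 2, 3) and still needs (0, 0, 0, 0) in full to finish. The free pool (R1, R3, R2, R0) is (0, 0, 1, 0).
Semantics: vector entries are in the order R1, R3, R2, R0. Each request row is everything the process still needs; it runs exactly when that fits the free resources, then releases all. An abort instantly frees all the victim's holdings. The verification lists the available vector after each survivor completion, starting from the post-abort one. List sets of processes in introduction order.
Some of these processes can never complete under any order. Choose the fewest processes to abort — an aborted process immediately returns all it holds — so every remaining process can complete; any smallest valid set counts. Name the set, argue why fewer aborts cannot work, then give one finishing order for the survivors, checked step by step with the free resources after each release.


Minimum abort set: W2.
Key observation: W5 was stuck for good until W2 gave back (1, 1, 1, 1); in the order shown it finishes at step 3.
Minimality: the empty abort set fails — the state is deadlocked as it stands.
One survivor order: W1, W9, W5. Verifying each step (post-abort pool first):
  pool = (1, 1, 2, 1)
  W1 needs (0, 0, 0, 0) <= (1, 1, 2, 1) -> finishes; pool += (1, 1, 2, 3) = (2, 2, 4, 4)
  W9 needs (1, 1, 3, 2) <= (2, 2, 4, 4) -> finishes; pool += (0, 2, 2, 0) = (2, 4, 6, 4)
  W5 needs (0, 4, 0, 0) <= (2, 4, 6, 4) -> finishes; pool += (0, 1, 2, 3) = (2, 5, 8, 7)


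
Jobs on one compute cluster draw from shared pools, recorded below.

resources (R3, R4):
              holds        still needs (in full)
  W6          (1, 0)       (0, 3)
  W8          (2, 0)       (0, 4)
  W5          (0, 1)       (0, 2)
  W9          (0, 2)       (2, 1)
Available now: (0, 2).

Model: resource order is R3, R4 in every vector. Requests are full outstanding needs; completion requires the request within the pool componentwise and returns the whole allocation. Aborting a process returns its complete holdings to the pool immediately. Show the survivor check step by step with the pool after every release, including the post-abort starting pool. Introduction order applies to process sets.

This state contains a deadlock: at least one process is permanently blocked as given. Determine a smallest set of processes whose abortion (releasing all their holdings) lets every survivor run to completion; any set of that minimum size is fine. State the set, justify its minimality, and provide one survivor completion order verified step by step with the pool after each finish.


The answer: abort W9.
Key observation: no ordering could ever have run W8 before the abort of W9; with (0, 2) back in the pool it fits at step 3.
Minimality: the empty abort set fails — the state is deadlocked as it stands.
Survivors finish in the order: W5, W6, W8. Check, step by step (pool after the aborts first):
  pool = (0, 4)
  W5 needs (0, 2) <= (0, 4) -> finishes; pool += (0, 1) = (0, 5)
  W6 needs (0, 3) <= (0, 5) -> finishes; pool += (1, 0) = (1, 5)
  W8 needs (0, 4) <= (1, 5) -> finishes; pool += (2, 0) = (3, 5)


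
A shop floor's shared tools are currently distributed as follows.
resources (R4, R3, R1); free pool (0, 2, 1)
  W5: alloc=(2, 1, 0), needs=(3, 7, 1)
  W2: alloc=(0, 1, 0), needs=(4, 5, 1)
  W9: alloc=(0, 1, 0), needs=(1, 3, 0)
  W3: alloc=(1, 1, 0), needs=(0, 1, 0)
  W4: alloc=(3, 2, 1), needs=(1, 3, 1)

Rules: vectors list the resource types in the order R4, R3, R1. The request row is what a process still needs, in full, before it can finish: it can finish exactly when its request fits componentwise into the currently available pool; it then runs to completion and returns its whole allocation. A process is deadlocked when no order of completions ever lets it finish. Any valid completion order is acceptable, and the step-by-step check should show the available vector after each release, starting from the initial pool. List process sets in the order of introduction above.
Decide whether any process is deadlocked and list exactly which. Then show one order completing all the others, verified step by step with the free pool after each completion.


The deadlocked set is empty.
Key observation: W3 can run right away; the returned allocation unlocks the remaining processes in turn.
A valid finishing order for the others: W3, W4, W9, W2, W5. Check, step by step:
  pool = (0, 2, 1)
  run W3 (needs (0, 1, 0), free (0, 2, 1)); after release of (1, 1, 0) the pool is (1, 3, 1)
  run W4 (needs (1, 3, 1), free (1, 3, 1)); after release of (3, 2, 1) the pool is (4, 5, 2)
  run W9 (needs (1, 3, 0), free (4, 5, 2)); after release of (0, 1, 0) the pool is (4, 6, 2)
  run W2 (needs (4, 5, 1), free (4, 6, 2)); after release of (0, 1, 0) the pool is (4, 7, 2)
  run W5 (needs (3, 7, 1), free (4, 7, 2)); after release of (2, 1, 0) the pool is (6, 8, 2)


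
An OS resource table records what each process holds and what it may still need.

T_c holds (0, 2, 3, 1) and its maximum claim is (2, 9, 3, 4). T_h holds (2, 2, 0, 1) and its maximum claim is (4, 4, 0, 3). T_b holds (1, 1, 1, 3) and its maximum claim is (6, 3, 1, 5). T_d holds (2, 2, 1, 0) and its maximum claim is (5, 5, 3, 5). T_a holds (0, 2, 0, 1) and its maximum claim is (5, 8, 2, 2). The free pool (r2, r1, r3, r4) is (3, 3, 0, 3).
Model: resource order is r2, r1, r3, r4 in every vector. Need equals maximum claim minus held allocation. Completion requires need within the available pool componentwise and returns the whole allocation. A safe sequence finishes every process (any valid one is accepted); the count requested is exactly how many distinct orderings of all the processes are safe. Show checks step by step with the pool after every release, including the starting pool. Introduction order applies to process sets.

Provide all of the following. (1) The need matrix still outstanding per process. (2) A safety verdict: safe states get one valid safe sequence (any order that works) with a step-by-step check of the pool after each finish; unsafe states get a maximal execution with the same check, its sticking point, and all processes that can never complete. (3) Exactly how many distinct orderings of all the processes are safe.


(1) Need matrix, components ordered r2, r1, r3, r4:
  T_c: (2, 7, 0, 3)
  T_h: (2, 2, 0, 2)
  T_b: (5, 2, 0, 2)
  T_d: (3, 3, 2, 5)
  T_a: (5, 6, 2, 1)
(2) The state is UNSAFE.
Key observation: after T_h, T_b the pool peaks at (6, 6, 1, 7), and each blocked process is short somewhere: T_c on r1; T_d on r3; T_a on r3.
A maximal execution: T_h, T_b — then nothing else fits. Step-by-step check:
  pool = (3, 3, 0, 3)
  T_h: need (2, 2, 0, 2) fits (3, 3, 0, 3); releases (2, 2, 0, 1), pool now (5, 5, 0, 4)
  T_b: need (5, 2, 0, 2) fits (5, 5, 0, 4); releases (1, 1, 1, 3), pool now (6, 6, 1, 7)
  T_c cannot run: need (2, 7, 0, 3) vs free (6, 6, 1, 7) (insufficient r1)
  T_d cannot run: need (3, 3, 2, 5) vs free (6, 6, 1, 7) (insufficient r3)
  T_a cannot run: need (5, 6, 2, 1) vs free (6, 6, 1, 7) (insufficient r3)
Never able to finish: T_c, T_d and T_a.
(3) Exactly 0 of the possible complete orderings are safe sequences.


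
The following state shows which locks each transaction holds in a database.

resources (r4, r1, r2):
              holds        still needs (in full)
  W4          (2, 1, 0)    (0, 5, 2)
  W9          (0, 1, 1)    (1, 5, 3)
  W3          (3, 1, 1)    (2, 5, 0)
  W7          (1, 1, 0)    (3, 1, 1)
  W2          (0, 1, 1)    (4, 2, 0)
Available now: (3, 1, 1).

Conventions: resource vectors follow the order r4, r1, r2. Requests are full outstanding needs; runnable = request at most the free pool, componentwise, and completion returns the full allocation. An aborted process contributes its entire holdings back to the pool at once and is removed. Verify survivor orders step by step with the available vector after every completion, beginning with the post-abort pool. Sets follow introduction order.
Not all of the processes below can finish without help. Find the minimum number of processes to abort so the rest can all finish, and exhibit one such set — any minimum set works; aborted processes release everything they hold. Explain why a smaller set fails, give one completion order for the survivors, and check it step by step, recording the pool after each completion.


Abort W4 and W3.
Key observation: the returned (5, 2, 1) from W4 and W3 is what brings W9 — unrunnable before, under any order — into play at step 3.
Why nothing smaller works — every single abort fails: W4 alone leaves W9 blocked (short on r1 and r2); W9 alone leaves W4 blocked (short on r1); W3 alone leaves W4 blocked (short on r1); W7 alone leaves W4 blocked (short on r1); W2 alone leaves W4 blocked (short on r1).
One survivor order: W7, W2, W9. Verifying each step (post-abort pool first):
  pool = (8, 3, 2)
  W7: need (3, 1, 1) fits (8, 3, 2); releases (1, 1, 0), pool now (9, 4, 2)
  W2: need (4, 2, 0) fits (9, 4, 2); releases (0, 1, 1), pool now (9, 5, 3)
  W9: need (1, 5, 3) fits (9, 5, 3); releases (0, 1, 1), pool now (9, 6, 4)


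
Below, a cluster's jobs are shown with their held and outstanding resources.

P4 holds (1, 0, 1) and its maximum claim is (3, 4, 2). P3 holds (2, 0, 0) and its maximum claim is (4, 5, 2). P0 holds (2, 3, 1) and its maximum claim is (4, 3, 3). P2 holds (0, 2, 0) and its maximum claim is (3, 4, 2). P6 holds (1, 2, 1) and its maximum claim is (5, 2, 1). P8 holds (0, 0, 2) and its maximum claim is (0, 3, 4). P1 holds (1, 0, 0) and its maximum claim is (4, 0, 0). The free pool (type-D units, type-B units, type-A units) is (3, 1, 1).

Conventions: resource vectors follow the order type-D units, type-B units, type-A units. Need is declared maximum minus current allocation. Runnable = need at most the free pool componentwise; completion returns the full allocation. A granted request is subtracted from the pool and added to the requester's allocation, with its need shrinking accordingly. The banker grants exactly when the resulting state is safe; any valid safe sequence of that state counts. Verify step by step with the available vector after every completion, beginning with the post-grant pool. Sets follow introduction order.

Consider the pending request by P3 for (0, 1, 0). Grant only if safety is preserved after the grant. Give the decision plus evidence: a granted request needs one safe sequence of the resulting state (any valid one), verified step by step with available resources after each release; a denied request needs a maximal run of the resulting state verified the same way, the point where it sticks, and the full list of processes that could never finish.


GRANT. The post-grant state is safe; one safe sequence: P1, P6, P0, P3, P2, P4, P8.
Key observation: (3, 0, 1) free after granting still covers P1 first, and each release covers the next.
Step-by-step check of the post-grant state:
  pool = (3, 0, 1)
  P1 needs (3, 0, 0) <= (3, 0, 1) -> finishes; pool += (1, 0, 0) = (4, 0, 1)
  P6 needs (4, 0, 0) <= (4, 0, 1) -> finishes; pool += (1, 2, 1) = (5, 2, 2)
  P0 needs (2, 0, 2) <= (5, 2, 2) -> finishes; pool += (2, 3, 1) = (7, 5, 3)
  P3 needs (2, 4, 2) <= (7, 5, 3) -> finishes; pool += (2, 1, 0) = (9, 6, 3)
  P2 needs (3, 2, 2) <= (9, 6, 3) -> finishes; pool += (0, 2, 0) = (9, 8, 3)
  P4 needs (2, 4, 1) <= (9, 8, 3) -> finishes; pool += (1, 0, 1) = (10, 8, 4)
  P8 needs (0, 3, 2) <= (10, 8, 4) -> finishes; pool += (0, 0, 2) = (10, 8, 6)


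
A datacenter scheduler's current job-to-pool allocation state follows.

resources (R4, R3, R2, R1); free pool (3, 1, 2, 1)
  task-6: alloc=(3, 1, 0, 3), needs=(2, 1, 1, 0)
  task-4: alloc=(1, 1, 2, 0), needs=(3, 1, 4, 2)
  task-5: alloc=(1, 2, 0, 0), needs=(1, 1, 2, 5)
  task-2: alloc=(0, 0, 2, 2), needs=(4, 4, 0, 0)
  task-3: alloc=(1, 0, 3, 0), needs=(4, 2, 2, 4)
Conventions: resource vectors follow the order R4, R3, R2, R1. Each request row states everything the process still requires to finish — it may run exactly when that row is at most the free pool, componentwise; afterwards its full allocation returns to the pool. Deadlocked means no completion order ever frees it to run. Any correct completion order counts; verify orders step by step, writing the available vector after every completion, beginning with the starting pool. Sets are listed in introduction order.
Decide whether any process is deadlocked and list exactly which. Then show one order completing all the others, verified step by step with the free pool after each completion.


Deadlocked set: task-5 and task-2.
Key observation: after task-6, task-3, task-4 the pool peaks at (8, 3, 7, 4), and each blocked process is short somewhere: task-5 on R1; task-2 on R3.
One completion order for the rest: task-6, task-3, task-4. Walking it through:
  pool = (3, 1, 2, 1)
  task-6: need (2, 1, 1, 0) fits (3, 1, 2, 1); releases (3, 1, 0, 3), pool now (6, 2, 2, 4)
  task-3: need (4, 2, 2, 4) fits (6, 2, 2, 4); releases (1, 0, 3, 0), pool now (7, 2, 5, 4)
  task-4: need (3, 1, 4, 2) fits (7, 2, 5, 4); releases (1, 1, 2, 0), pool now (8, 3, 7, 4)
The stuck group stays short no matter what:
  task-5 still needs (1, 1, 2, 5) but only (8, 3, 7, 4) is free — short on R1
  task-2 still needs (4, 4, 0, 0) but only (8, 3, 7, 4) is free — short on R3


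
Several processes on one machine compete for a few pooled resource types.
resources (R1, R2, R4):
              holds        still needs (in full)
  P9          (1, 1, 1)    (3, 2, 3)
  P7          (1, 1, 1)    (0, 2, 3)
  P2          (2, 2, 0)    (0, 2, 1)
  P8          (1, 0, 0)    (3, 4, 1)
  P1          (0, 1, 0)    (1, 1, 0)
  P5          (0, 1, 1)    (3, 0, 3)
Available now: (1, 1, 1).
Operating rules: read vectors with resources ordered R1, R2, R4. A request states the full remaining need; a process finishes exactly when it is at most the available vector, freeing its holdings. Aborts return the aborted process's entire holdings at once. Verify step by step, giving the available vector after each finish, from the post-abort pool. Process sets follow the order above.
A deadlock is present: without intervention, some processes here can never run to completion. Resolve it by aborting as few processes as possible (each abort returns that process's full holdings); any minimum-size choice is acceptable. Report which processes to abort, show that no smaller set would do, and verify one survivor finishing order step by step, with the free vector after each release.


Minimum abort set: P9 and P5.
Key observation: no ordering could ever have run P7 before the abort of P9 and P5; with (1, 2, 2) back in the pool it fits at step 1.
Why nothing smaller works — every single abort fails: P9 alone leaves P7 blocked (short on R4); P7 alone leaves P9 blocked (short on R4); P2 alone leaves P9 blocked (short on R4); P8 alone leaves P9 blocked (short on R4); P1 alone leaves P9 blocked (short on R4); P5 alone leaves P9 blocked (short on R4).
One survivor order: P7, P2, P8, P1. Check, step by step (post-abort pool first):
  pool = (2, 3, 3)
  P7 needs (0, 2, 3) <= (2, 3, 3) -> finishes; pool += (1, 1, 1) = (3, 4, 4)
  P2 needs (0, 2, 1) <= (3, 4, 4) -> finishes; pool += (2, 2, 0) = (5, 6, 4)
  P8 needs (3, 4, 1) <= (5, 6, 4) -> finishes; pool += (1, 0, 0) = (6, 6, 4)
  P1 needs (1, 1, 0) <= (6, 6, 4) -> finishes; pool += (0, 1, 0) = (6, 7, 4)


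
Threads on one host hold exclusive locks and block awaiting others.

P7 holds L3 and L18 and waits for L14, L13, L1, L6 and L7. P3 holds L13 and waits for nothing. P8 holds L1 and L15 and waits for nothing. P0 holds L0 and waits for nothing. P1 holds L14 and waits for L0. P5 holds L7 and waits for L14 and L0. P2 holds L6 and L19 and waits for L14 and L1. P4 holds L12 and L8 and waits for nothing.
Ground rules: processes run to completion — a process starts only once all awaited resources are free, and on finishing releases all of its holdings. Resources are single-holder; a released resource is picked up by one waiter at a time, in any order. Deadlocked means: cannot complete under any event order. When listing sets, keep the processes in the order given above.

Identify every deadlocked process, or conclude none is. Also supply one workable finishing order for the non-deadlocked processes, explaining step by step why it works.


No process is deadlocked.
Key observation: the wait graph is acyclic; completion cascades from the unblocked processes through everyone else.
A valid finishing order for the others: P8, P0, P1, P4, P5, P2, P3, P7.
Walking it through:
  P8 waits on nothing -> runs at once and releases L1 and L15
  P0 waits on nothing -> runs at once and releases L0
  P1: everything it awaited (L0) is free; runs, freeing L14
  P4 waits on nothing -> runs at once and releases L12 and L8
  P5: everything it awaited (L14 and L0) is free; runs, freeing L7
  P2: everything it awaited (L14 and L1) is free; runs, freeing L6 and L19
  P3 waits on nothing -> runs at once and releases L13
  P7: everything it awaited (L14, L13, L1, L6 and L7) is free; runs, freeing L3 and L18


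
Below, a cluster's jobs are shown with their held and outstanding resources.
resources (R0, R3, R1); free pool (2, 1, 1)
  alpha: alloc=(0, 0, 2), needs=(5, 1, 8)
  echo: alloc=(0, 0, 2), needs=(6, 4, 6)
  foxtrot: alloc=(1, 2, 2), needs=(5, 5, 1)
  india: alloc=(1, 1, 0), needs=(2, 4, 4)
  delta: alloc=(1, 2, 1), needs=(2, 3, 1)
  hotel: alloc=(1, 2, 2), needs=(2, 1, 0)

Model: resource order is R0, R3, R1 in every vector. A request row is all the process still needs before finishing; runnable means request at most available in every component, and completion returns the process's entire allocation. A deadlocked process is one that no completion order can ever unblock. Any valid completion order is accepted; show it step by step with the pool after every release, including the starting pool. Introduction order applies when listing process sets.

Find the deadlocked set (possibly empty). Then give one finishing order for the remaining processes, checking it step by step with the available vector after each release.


The deadlocked set is empty.
Key observation: starting with hotel, each completion frees enough for the next — no one is permanently blocked.
A valid finishing order for the others: hotel, delta, india, foxtrot, echo, alpha. Walking it through:
  pool = (2, 1, 1)
  hotel: need (2, 1, 0) fits (2, 1, 1); releases (1, 2, 2), pool now (3, 3, 3)
  delta: need (2, 3, 1) fits (3, 3, 3); releases (1, 2, 1), pool now (4, 5, 4)
  india: need (2, 4, 4) fits (4, 5, 4); releases (1, 1, 0), pool now (5, 6, 4)
  foxtrot: need (5, 5, 1) fits (5, 6, 4); releases (1, 2, 2), pool now (6, 8, 6)
  echo: need (6, 4, 6) fits (6, 8, 6); releases (0, 0, 2), pool now (6, 8, 8)
  alpha: need (5, 1, 8) fits (6, 8, 8); releases (0, 0, 2), pool now (6, 8, 10)


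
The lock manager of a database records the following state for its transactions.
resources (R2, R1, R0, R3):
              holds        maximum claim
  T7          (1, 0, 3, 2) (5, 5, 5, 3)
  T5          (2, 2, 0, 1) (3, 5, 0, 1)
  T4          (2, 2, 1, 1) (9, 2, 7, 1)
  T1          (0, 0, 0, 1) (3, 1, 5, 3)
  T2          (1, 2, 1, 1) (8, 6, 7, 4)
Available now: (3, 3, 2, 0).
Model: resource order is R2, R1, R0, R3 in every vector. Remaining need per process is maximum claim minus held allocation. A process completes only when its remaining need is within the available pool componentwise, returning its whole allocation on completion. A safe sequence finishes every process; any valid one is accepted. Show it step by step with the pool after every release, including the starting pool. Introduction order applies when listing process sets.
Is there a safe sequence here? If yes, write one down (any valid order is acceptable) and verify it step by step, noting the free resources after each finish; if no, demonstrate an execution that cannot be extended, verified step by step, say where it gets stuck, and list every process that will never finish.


The state is UNSAFE.
Key observation: no order helps: past T5, T7, T1, the free pool tops out at (6, 5, 5, 4), below what each blocked process needs in R2.
The run T5, T7, T1 cannot be extended any further. Verifying each step:
  pool = (3, 3, 2, 0)
  run T5 (needs (1, 3, 0, 0), free (3, 3, 2, 0)); after release of (2, 2, 0, 1) the pool is (5, 5, 2, 1)
  run T7 (needs (4, 5, 2, 1), free (5, 5, 2, 1)); after release of (1, 0, 3, 2) the pool is (6, 5, 5, 3)
  run T1 (needs (3, 1, 5, 2), free (6, 5, 5, 3)); after release of (0, 0, 0, 1) the pool is (6, 5, 5, 4)
  T4 still needs (7, 0, 6, 0) but only (6, 5, 5, 4) is free — short on R2 and R0
  T2 still needs (7, 4, 6, 3) but only (6, 5, 5, 4) is free — short on R2 and R0
Processes that can never finish: T4 and T2.


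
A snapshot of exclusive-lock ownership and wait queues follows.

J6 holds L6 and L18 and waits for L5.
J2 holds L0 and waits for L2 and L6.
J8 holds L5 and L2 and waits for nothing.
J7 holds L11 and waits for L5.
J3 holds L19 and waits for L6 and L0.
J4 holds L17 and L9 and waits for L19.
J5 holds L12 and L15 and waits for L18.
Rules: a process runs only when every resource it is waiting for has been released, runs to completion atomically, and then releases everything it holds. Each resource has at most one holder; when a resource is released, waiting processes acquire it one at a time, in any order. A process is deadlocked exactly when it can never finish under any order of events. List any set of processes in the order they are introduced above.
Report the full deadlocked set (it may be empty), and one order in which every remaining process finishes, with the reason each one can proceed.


Nothing here is deadlocked.
Key observation: the wait relation is loop-free; peeling off processes with no waits unwinds the whole state.
A valid finishing order for the others: J8, J6, J2, J3, J5, J7, J4.
Step-by-step check:
  J8 waits on nothing -> runs at once and releases L5 and L2
  J6: everything it awaited (L5) is free; runs, freeing L6 and L18
  J2: everything it awaited (L2 and L6) is free; runs, freeing L0
  J3: everything it awaited (L6 and L0) is free; runs, freeing L19
  J5: everything it awaited (L18) is free; runs, freeing L12 and L15
  J7: everything it awaited (L5) is free; runs, freeing L11
  J4: everything it awaited (L19) is free; runs, freeing L17 and L9


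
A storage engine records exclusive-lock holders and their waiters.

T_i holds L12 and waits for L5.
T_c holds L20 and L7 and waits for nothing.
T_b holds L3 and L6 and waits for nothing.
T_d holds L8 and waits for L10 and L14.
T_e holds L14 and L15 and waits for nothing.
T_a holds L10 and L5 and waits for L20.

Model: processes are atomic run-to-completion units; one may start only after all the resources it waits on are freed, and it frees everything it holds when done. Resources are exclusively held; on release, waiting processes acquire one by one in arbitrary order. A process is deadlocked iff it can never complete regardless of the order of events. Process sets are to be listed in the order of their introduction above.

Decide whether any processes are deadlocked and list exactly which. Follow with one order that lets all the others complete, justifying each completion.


Nothing here is deadlocked.
Key observation: the wait graph is acyclic; completion cascades from the unblocked processes through everyone else.
One completion order for the rest: T_c, T_a, T_e, T_d, T_b, T_i.
Verifying each step:
  T_c waits on nothing -> runs at once and releases L20 and L7
  T_a: everything it awaited (L20) is free; runs, freeing L10 and L5
  T_e waits on nothing -> runs at once and releases L14 and L15
  T_d: everything it awaited (L10 and L14) is free; runs, freeing L8
  T_b waits on nothing -> runs at once and releases L3 and L6
  T_i: everything it awaited (L5) is free; runs, freeing L12


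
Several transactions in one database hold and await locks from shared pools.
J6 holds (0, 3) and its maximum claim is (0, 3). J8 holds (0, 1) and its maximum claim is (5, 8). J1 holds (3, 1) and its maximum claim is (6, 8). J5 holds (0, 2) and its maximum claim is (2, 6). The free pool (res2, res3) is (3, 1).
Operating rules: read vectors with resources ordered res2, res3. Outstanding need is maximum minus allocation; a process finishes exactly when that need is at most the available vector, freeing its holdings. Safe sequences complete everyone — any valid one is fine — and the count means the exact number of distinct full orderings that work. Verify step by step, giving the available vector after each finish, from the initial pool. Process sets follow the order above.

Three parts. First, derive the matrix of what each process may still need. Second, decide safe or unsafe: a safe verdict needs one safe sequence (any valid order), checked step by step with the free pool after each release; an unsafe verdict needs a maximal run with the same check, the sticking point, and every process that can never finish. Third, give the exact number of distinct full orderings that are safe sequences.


(1) Outstanding need per process (order res2, res3):
  J6: (0, 0)
  J8: (5, 7)
  J1: (3, 7)
  J5: (2, 4)
(2) UNSAFE — no complete ordering exists.
Key observation: res3 is the bottleneck — with J6, J5 done the pool holds (3, 6), short of every remaining need.
A maximal execution: J6, J5 — then nothing else fits. Step-by-step check:
  pool = (3, 1)
  J6: need (0, 0) fits (3, 1); releases (0, 3), pool now (3, 4)
  J5: need (2, 4) fits (3, 4); releases (0, 2), pool now (3, 6)
  J8 cannot run: need (5, 7) vs free (3, 6) (insufficient res2 and res3)
  J1 cannot run: need (3, 7) vs free (3, 6) (insufficient res3)
Permanently blocked: J8 and J1.
(3) The exact count: 0 of the possible complete orderings are safe sequences.


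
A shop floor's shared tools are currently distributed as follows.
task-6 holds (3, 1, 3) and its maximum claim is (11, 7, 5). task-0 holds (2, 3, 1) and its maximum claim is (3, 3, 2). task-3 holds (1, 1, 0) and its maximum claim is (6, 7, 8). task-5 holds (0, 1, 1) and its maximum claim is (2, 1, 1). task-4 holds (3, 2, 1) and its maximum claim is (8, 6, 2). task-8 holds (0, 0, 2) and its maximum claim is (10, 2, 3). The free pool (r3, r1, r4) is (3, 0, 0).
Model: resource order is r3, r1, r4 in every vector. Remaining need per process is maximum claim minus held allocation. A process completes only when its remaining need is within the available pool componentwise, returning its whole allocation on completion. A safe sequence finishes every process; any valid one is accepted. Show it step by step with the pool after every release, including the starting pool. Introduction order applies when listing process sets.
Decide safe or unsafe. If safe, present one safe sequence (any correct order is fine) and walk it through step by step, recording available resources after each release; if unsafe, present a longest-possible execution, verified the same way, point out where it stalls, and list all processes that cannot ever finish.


SAFE. One safe sequence: task-5, task-0, task-4, task-6, task-8, task-3.
Key observation: task-0 is the earliest step where a requested resource binds exactly: need (1, 0, 1), pool (3, 1, 1) at its turn.
Step-by-step check:
  pool = (3, 0, 0)
  task-5 needs (2, 0, 0) <= (3, 0, 0) -> finishes; pool += (0, 1, 1) = (3, 1, 1)
  task-0 needs (1, 0, 1) <= (3, 1, 1) -> finishes; pool += (2, 3, 1) = (5, 4, 2)
  task-4 needs (5, 4, 1) <= (5, 4, 2) -> finishes; pool += (3, 2, 1) = (8, 6, 3)
  task-6 needs (8, 6, 2) <= (8, 6, 3) -> finishes; pool += (3, 1, 3) = (11, 7, 6)
  task-8 needs (10, 2, 1) <= (11, 7, 6) -> finishes; pool += (0, 0, 2) = (11, 7, 8)
  task-3 needs (5, 6, 8) <= (11, 7, 8) -> finishes; pool += (1, 1, 0) = (12, 8, 8)


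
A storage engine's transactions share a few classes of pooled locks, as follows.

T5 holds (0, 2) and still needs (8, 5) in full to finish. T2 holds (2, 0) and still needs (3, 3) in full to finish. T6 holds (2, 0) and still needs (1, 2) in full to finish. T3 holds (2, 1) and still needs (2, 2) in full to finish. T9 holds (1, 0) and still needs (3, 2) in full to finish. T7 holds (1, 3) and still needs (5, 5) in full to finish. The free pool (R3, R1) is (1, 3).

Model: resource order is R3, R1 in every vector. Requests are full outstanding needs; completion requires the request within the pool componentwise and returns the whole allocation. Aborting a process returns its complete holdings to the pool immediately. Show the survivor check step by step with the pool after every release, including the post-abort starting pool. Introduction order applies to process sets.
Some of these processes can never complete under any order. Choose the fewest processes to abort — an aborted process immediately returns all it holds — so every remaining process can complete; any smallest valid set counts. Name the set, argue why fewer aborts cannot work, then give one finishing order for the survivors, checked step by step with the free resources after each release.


The answer: abort T5.
Key observation: the deadlocked T7 becomes finishable only because T5 released (0, 2); it completes at step 5 below.
Minimality: the empty abort set fails — the state is deadlocked as it stands.
One survivor order: T6, T9, T3, T2, T7. Step-by-step check (post-abort pool first):
  pool = (1, 5)
  T6 needs (1, 2) <= (1, 5) -> finishes; pool += (2, 0) = (3, 5)
  T9 needs (3, 2) <= (3, 5) -> finishes; pool += (1, 0) = (4, 5)
  T3 needs (2, 2) <= (4, 5) -> finishes; pool += (2, 1) = (6, 6)
  T2 needs (3, 3) <= (6, 6) -> finishes; pool += (2, 0) = (8, 6)
  T7 needs (5, 5) <= (8, 6) -> finishes; pool += (1, 3) = (9, 9)
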